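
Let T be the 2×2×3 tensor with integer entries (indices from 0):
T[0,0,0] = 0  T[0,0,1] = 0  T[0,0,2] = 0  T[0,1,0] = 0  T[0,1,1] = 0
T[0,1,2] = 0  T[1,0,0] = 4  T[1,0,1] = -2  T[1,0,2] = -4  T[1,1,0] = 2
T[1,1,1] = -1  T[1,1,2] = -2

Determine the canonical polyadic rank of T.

1

Lower bound: T ≠ 0 (e.g. T[1,0,0] = 4), so rank(T) ≥ 1.
Upper bound: the mode-1 fibre T[:,0,0] = [0, 4] gives a = [0, 1] (primitive direction); the mode-2 fibre T[1,:,0] = [4, 2] gives b = [2, 1]; then c[k] = T[1,0,k] / (a[1]·b[0]) = [4, -2, -4] / 2 = [2, -1, -2].
Expanding [0, 1] (x) [2, 1] (x) [2, -1, -2] reproduces all 12 entries of T, so T = [0, 1] (x) [2, 1] (x) [2, -1, -2] and rank(T) ≤ 1.
These bounds meet, so rank(T) = 1.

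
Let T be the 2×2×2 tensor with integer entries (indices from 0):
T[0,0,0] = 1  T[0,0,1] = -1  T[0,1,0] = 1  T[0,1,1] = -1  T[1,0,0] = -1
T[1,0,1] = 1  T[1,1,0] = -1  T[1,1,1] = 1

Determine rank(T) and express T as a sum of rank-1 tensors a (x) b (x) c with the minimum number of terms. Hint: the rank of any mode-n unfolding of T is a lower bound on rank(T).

Lower bound: T ≠ 0 (e.g. T[0,0,0] = 1), so rank(T) ≥ 1.
Upper bound: if T = a (x) b (x) c then every fibre of T is a multiple of the corresponding factor, so read the factors off the fibres through the nonzero entry T[0,0,0] = 1.
The mode-1 fibre T[:,0,0] = [1, -1] gives a = [1, -1] (primitive direction); the mode-2 fibre T[0,:,0] = [1, 1] gives b = [1, 1]; then c[k] = T[0,0,k] / (a[0]·b[0]) = [1, -1] / 1 = [1, -1].
Expanding [1, -1] (x) [1, 1] (x) [1, -1] reproduces all 8 entries of T, so T = [1, -1] (x) [1, 1] (x) [1, -1] and rank(T) ≤ 1.
These bounds meet, so rank(T) = 1.

rank(T) = 1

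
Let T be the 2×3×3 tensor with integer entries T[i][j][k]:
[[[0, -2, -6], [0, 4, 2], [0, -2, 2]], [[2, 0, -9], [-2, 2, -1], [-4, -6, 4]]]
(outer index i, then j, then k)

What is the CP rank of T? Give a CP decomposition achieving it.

Lower bound: the mode-2 unfolding of T (rows indexed by j, columns by (i,k) = (0,0), (0,1), (0,2), (1,0), (1,1), (1,2)) is [[0, -2, -6, 2, 0, -9], [0, 4, 2, -2, 2, -1], [0, -2, 2, -4, -6, 4]].
There the 3×3 minor on rows j ∈ {0, 1, 2}, columns (i,k) ∈ {(0,1), (0,2), (1,0)} is det [[-2, -6, 2], [4, 2, -2], [-2, 2, -4]] = -88 ≠ 0, so this unfolding has rank ≥ 3; CP rank is at least every unfolding rank, so rank(T) ≥ 3. (Unfolding ranks only ever bound the CP rank from below — rank(T) can be strictly larger than all of them — so the matching upper bound has to come from an explicit 3-term decomposition.)
Upper bound: T is a sum of 3 rank-1 terms, T = [0, 1] ⊗ [1, -1, -2] ⊗ [2, 2, 1] + [1, 1] ⊗ [1, -2, 1] ⊗ [0, -2, -2] + [1, 2] ⊗ [2, 1, -2] ⊗ [0, 0, -2] (written with every a and b primitive with positive leading entry and the scale carried by c; CP decompositions are not unique, and this one is verified by expanding entrywise), so rank(T) ≤ 3.
These bounds meet, so rank(T) = 3.
Check entry T[1,2,2] = 4: (1)·(-2)·(1) + (1)·(1)·(-2) + (2)·(-2)·(-2) = 4.

rank(T) = 3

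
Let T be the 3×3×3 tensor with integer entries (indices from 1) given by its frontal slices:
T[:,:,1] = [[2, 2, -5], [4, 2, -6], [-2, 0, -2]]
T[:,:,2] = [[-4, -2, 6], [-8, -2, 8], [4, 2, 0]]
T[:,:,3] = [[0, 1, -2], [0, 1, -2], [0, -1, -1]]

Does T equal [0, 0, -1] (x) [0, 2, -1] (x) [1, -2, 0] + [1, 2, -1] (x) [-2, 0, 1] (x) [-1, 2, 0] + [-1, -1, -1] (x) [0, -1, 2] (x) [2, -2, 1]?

No

Reconstruct entry (3,2,3) from the claimed factors: Σₗ aₗ[3]bₗ[2]cₗ[3] = (-1)·(2)·(0) + (-1)·(0)·(0) + (-1)·(-1)·(1) = 1, but T[3,2,3] = -1. The claim is false.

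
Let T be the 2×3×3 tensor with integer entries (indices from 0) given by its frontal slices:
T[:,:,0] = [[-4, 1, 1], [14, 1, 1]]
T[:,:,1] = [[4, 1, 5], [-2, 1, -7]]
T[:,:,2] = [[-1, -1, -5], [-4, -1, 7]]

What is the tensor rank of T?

3

Lower bound: the mode-3 unfolding of T (rows indexed by k, columns by (i,j) = (0,0), (0,1), (0,2), (1,0), (1,1), (1,2)) is [[-4, 1, 1, 14, 1, 1], [4, 1, 5, -2, 1, -7], [-1, -1, -5, -4, -1, 7]].
There the 3×3 minor on rows k ∈ {0, 1, 2}, columns (i,j) ∈ {(0,0), (0,1), (0,2)} is det [[-4, 1, 1], [4, 1, 5], [-1, -1, -5]] = 12 ≠ 0, so this unfolding has rank ≥ 3; CP rank is at least every unfolding rank, so rank(T) ≥ 3. (Unfolding ranks only ever bound the CP rank from below — rank(T) can be strictly larger than all of them — so the matching upper bound has to come from an explicit 3-term decomposition.)
Upper bound: T is a sum of 3 rank-1 terms, T = [1, -2] ∘ [1, 0, -1] ∘ [-4, 0, 2] + [1, -2] ∘ [1, 0, 2] ∘ [-2, 2, -1] + [1, 1] ∘ [2, 1, 1] ∘ [1, 1, -1] (written with every a and b primitive with positive leading entry and the scale carried by c; CP decompositions are not unique, and this one is verified by expanding entrywise), so rank(T) ≤ 3.
These bounds meet, so rank(T) = 3.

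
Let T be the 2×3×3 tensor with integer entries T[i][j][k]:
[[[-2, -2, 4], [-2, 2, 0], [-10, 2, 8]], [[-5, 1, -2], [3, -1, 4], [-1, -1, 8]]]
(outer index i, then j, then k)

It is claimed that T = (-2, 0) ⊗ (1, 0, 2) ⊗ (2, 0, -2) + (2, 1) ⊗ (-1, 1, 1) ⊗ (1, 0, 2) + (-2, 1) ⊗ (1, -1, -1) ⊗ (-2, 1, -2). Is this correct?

Reconstruct entry (1,0,0) from the claimed factors: Σₗ aₗ[1]bₗ[0]cₗ[0] = (0)·(1)·(2) + (1)·(-1)·(1) + (1)·(1)·(-2) = -3, but T[1,0,0] = -5. The claim is false.

No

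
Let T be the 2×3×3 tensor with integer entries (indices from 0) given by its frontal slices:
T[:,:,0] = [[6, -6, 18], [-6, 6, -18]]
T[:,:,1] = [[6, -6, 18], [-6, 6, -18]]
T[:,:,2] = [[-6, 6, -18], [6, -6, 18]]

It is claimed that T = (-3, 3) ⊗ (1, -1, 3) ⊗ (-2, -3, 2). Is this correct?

Reconstruct entry (0,0,1) from the claimed factors: Σₗ aₗ[0]bₗ[0]cₗ[1] = (-3)·(1)·(-3) = 9, but T[0,0,1] = 6. The claim is false.

No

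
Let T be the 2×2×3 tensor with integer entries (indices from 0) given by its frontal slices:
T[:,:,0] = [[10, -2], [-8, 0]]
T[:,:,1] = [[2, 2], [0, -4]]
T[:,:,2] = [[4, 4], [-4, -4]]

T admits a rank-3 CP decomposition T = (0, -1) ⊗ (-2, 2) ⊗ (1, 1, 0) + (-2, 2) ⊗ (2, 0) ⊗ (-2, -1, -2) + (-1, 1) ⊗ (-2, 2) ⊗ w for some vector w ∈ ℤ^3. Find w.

Subtract the known terms from T to get the rank-1 residual R = (-1, 1) ⊗ (-2, 2) ⊗ w, so R[i,j,k] = a[i]·b[j]·w[k]. Pick indices with nonzero a[0]·b[0] = (-1)·(-2) = 2. Only the fibre through (0,0,·) is needed: R[0,0,:] = T[0,0,:] − Σₗ aₗ[0]bₗ[0]cₗ = [10, 2, 4] − (0)·(-2)·(1, 1, 0) − (-2)·(2)·(-2, -1, -2) = [2, -2, -4]. Then w[k] = R[0,0,k] / 2 for each k, giving w = [2, -2, -4] / 2 = (1, -1, -2).

w = (1, -1, -2)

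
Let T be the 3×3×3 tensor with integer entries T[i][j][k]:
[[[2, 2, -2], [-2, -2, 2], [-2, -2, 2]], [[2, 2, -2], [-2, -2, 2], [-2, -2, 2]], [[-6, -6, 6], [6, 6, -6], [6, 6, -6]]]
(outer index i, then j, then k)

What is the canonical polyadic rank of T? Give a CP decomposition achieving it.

Lower bound: T ≠ 0 (e.g. T[0,0,0] = 2), so rank(T) ≥ 1.
Upper bound: the mode-1 fibre T[:,0,0] = [2, 2, -6] gives a = [1, 1, -3] (primitive direction); the mode-2 fibre T[0,:,0] = [2, -2, -2] gives b = [1, -1, -1]; then c[k] = T[0,0,k] / (a[0]·b[0]) = [2, 2, -2] / 1 = [2, 2, -2].
Expanding [1, 1, -3] ⊗ [1, -1, -1] ⊗ [2, 2, -2] reproduces all 27 entries of T, so T = [1, 1, -3] ⊗ [1, -1, -1] ⊗ [2, 2, -2] and rank(T) ≤ 1.
These bounds meet, so rank(T) = 1.

rank(T) = 1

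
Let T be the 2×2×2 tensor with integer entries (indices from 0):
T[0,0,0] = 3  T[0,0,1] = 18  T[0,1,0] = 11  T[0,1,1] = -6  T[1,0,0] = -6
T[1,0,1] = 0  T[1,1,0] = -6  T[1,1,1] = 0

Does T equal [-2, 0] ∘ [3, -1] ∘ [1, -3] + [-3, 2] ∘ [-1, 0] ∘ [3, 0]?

No

Reconstruct entry (0,1,0) from the claimed factors: Σₗ aₗ[0]bₗ[1]cₗ[0] = (-2)·(-1)·(1) + (-3)·(0)·(3) = 2, but T[0,1,0] = 11. The claim is false.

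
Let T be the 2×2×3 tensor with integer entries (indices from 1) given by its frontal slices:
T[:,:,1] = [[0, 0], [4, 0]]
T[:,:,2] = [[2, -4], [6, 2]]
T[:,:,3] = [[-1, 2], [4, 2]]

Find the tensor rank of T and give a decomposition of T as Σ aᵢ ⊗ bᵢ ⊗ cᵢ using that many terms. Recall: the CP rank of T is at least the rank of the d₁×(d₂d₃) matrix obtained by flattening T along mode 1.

Lower bound: the mode-3 unfolding of T (rows indexed by k, columns by (i,j) = (1,1), (1,2), (2,1), (2,2)) is [[0, 0, 4, 0], [2, -4, 6, 2], [-1, 2, 4, 2]].
There the 3×3 minor on rows k ∈ {1, 2, 3}, columns (i,j) ∈ {(1,1), (2,1), (2,2)} is det [[0, 4, 0], [2, 6, 2], [-1, 4, 2]] = -24 ≠ 0, so this unfolding has rank ≥ 3; CP rank is at least every unfolding rank, so rank(T) ≥ 3. (Unfolding ranks only ever bound the CP rank from below — rank(T) can be strictly larger than all of them — so the matching upper bound has to come from an explicit 3-term decomposition.)
Upper bound: T is a sum of 3 rank-1 terms, T = [0, 1] ⊗ [1, 0] ⊗ [4, 2, 0] + [0, 1] ⊗ [2, 1] ⊗ [0, 2, 2] + [1, 0] ⊗ [1, -2] ⊗ [0, 2, -1] (written with every a and b primitive with positive leading entry and the scale carried by c; CP decompositions are not unique, and this one is verified by expanding entrywise), so rank(T) ≤ 3.
These bounds meet, so rank(T) = 3.

rank(T) = 3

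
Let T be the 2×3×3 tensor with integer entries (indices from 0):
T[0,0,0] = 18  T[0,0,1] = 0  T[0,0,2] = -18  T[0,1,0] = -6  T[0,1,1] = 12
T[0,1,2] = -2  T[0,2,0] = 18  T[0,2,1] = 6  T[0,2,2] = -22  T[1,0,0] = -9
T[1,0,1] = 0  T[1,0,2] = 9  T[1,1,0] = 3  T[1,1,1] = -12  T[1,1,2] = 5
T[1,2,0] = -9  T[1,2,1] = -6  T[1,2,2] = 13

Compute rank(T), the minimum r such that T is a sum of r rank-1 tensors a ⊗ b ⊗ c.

Lower bound: the mode-1 unfolding of T (rows indexed by i, columns by (j,k) = (0,0), (0,1), (0,2), (1,0), (1,1), (1,2), (2,0), (2,1), (2,2)) is [[18, 0, -18, -6, 12, -2, 18, 6, -22], [-9, 0, 9, 3, -12, 5, -9, -6, 13]].
There the 2×2 minor on rows i ∈ {0, 1}, columns (j,k) ∈ {(0,0), (1,1)} is det [[18, 12], [-9, -12]] = -108 ≠ 0, so this unfolding has rank ≥ 2; CP rank is at least every unfolding rank, so rank(T) ≥ 2. (Unfolding ranks only ever bound the CP rank from below — rank(T) can be strictly larger than all of them — so the matching upper bound has to come from an explicit 2-term decomposition.)
Upper bound — finding two terms. Write S_k = T[:,:,k] for the frontal slices: S₀ = [[18, -6, 18], [-9, 3, -9]], S₁ = [[0, 12, 6], [0, -12, -6]], S₂ = [[-18, -2, -22], [9, 5, 13]].
If T = a₁ ⊗ b₁ ⊗ c₁ + a₂ ⊗ b₂ ⊗ c₂ then each S_k = c₁[k]·a₁b₁ᵀ + c₂[k]·a₂b₂ᵀ. S₀ and S₁ are linearly independent, so a₁b₁ᵀ and a₂b₂ᵀ must span the same plane of matrices: they are the rank-1 matrices of the form x·S₀ + y·S₁.
The 2×2 minor of x·S₀ + y·S₁ on rows {0,1}, columns {0,1} is −108·xy = (-108)·(y)(x), vanishing at (x:y) = (1:0) and (0:1).
M₁ = S₀ = [[18, -6, 18], [-9, 3, -9]] = 3·[2, -1][3, -1, 3]ᵀ and M₂ = S₁ = [[0, 12, 6], [0, -12, -6]] = 6·[1, -1][0, 2, 1]ᵀ, so take a₁ = [2, -1], b₁ = [3, -1, 3], a₂ = [1, -1], b₂ = [0, 2, 1].
Each slice is an integer combination of E₁ = a₁b₁ᵀ and E₂ = a₂b₂ᵀ: S₀ = 3·E₁, S₁ = 6·E₂, S₂ = −3·E₁ − 4·E₂; reading off coefficients, c₁ = [3, 0, -3] and c₂ = [0, 6, -4].
Hence T = [2, -1] ⊗ [3, -1, 3] ⊗ [3, 0, -3] + [1, -1] ⊗ [0, 2, 1] ⊗ [0, 6, -4], so rank(T) ≤ 2.
These bounds meet, so rank(T) = 2.
Check entry T[0,2,2] = -22: (2)·(3)·(-3) + (1)·(1)·(-4) = -22.

2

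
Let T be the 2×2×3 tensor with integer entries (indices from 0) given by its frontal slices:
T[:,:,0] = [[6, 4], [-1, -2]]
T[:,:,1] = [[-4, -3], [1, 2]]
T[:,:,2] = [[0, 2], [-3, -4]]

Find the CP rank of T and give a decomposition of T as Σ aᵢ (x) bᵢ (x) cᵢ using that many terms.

Lower bound: the mode-3 unfolding of T (rows indexed by k, columns by (i,j) = (0,0), (0,1), (1,0), (1,1)) is [[6, 4, -1, -2], [-4, -3, 1, 2], [0, 2, -3, -4]].
There the 3×3 minor on rows k ∈ {0, 1, 2}, columns (i,j) ∈ {(0,0), (0,1), (1,0)} is det [[6, 4, -1], [-4, -3, 1], [0, 2, -3]] = 2 ≠ 0, so this unfolding has rank ≥ 3; CP rank is at least every unfolding rank, so rank(T) ≥ 3. (Flattening ranks never certify an upper bound on CP rank; for that we must actually write T with 3 rank-1 terms.)
Upper bound: T is a sum of 3 rank-1 terms, T = (0, 1) (x) (1, 0) (x) (1, -1, 1) + (1, -1) (x) (1, 1) (x) (2, -2, 4) + (1, 0) (x) (2, 1) (x) (2, -1, -2) (one valid choice — decompositions are not unique — normalised so each a, b is primitive with positive first nonzero entry; check it by expanding all entries), so rank(T) ≤ 3.
These bounds meet, so rank(T) = 3.

rank(T) = 3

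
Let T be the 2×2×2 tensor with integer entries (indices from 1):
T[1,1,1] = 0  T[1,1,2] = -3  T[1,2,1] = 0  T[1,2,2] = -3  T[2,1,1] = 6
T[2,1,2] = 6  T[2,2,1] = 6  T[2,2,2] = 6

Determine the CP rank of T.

Lower bound: in the mode-3 unfolding of T (rows indexed by k, columns by (i,j)) the 2×2 minor on rows k ∈ {1, 2}, columns (i,j) ∈ {(1,1), (2,1)} is det [[0, 6], [-3, 6]] = 18 ≠ 0, so that unfolding has rank ≥ 2 and hence rank(T) ≥ 2 (CP rank is at least every unfolding rank, though it can be larger).
Upper bound: T[:,j,:] = b[j]·M for every slice, with b = [1, 1] and M = [[0, -3], [6, 6]] (rows i, columns k).
Splitting M by its rows (i = 1, 2), M = [1, 0][0, -3]ᵀ + [0, 1][6, 6]ᵀ.
Hence T = [1, 0] ⊗ [1, 1] ⊗ [0, -3] + [0, 1] ⊗ [1, 1] ⊗ [6, 6], so rank(T) ≤ 2.
These bounds meet, so rank(T) = 2.

2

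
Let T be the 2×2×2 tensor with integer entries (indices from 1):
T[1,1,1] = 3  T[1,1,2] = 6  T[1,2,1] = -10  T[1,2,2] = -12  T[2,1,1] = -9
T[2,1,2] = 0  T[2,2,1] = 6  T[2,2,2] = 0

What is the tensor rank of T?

Lower bound: in the mode-3 unfolding of T (rows indexed by k, columns by (i,j)) the 2×2 minor on rows k ∈ {1, 2}, columns (i,j) ∈ {(1,1), (1,2)} is det [[3, -10], [6, -12]] = 24 ≠ 0, so that unfolding has rank ≥ 2 and hence rank(T) ≥ 2 (CP rank is at least every unfolding rank, though it can be larger).
Upper bound: with S_k = T[:,:,k], the two rank-1 terms a₁b₁ᵀ, a₂b₂ᵀ are the rank-1 members of the pencil x·S₁ + y·S₂.
det(x·S₁ + y·S₂) is −72·x² − 72·xy = (-72)·(x + y)(x), vanishing at (x:y) = (1:-1) and (0:1).
M₁ = S₁ − S₂ = [[-3, 2], [-9, 6]] = −[1, 3][3, -2]ᵀ and M₂ = S₂ = [[6, -12], [0, 0]] = 6·[1, 0][1, -2]ᵀ, so take a₁ = [1, 3], b₁ = [3, -2], a₂ = [1, 0], b₂ = [1, -2].
Each slice is an integer combination of E₁ = a₁b₁ᵀ and E₂ = a₂b₂ᵀ: S₁ = −E₁ + 6·E₂, S₂ = 6·E₂; reading off coefficients, c₁ = [-1, 0] and c₂ = [6, 6].
Hence T = [1, 3] ⊗ [3, -2] ⊗ [-1, 0] + [1, 0] ⊗ [1, -2] ⊗ [6, 6], so rank(T) ≤ 2.
These bounds meet, so rank(T) = 2.

2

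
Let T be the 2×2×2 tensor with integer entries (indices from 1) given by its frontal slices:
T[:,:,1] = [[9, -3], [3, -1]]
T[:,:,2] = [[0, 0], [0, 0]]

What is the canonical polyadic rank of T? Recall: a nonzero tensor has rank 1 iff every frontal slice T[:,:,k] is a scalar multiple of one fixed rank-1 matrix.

Lower bound: T ≠ 0 (e.g. T[1,1,1] = 9), so rank(T) ≥ 1.
Upper bound: if T = a ∘ b ∘ c then every fibre of T is a multiple of the corresponding factor, so read the factors off the fibres through the nonzero entry T[1,1,1] = 9.
The mode-1 fibre T[:,1,1] = [9, 3] gives a = (3, 1) (primitive direction); the mode-2 fibre T[1,:,1] = [9, -3] gives b = (3, -1); then c[k] = T[1,1,k] / (a[1]·b[1]) = [9, 0] / 9 = (1, 0).
Expanding (3, 1) ∘ (3, -1) ∘ (1, 0) reproduces all 8 entries of T, so T = (3, 1) ∘ (3, -1) ∘ (1, 0) and rank(T) ≤ 1.
These bounds meet, so rank(T) = 1.

1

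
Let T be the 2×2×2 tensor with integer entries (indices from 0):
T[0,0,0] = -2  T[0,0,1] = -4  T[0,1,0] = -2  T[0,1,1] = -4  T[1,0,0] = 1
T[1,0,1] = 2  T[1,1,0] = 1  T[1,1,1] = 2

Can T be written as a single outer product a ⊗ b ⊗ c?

If T = a ⊗ b ⊗ c then every fibre of T is a multiple of the corresponding factor, so read the factors off the fibres through the nonzero entry T[0,0,0] = -2.
The mode-1 fibre T[:,0,0] = [-2, 1] gives a = [2, -1] (primitive direction); the mode-2 fibre T[0,:,0] = [-2, -2] gives b = [1, 1]; then c[k] = T[0,0,k] / (a[0]·b[0]) = [-2, -4] / 2 = [-1, -2].
Expanding [2, -1] ⊗ [1, 1] ⊗ [-1, -2] reproduces all 8 entries of T, so T = [2, -1] ⊗ [1, 1] ⊗ [-1, -2] and rank(T) ≤ 1.
Equivalently every frontal slice T[:,:,k] is c[k] times the rank-1 matrix [2, -1] ⊗ [1, 1]. So T has rank 1 (it is nonzero).

Yes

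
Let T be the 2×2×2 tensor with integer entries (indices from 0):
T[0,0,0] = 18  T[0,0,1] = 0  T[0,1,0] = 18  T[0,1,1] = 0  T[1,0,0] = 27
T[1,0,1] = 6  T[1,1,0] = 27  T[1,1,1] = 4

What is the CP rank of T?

Lower bound: in the mode-1 unfolding of T (rows indexed by i, columns by (j,k)) the 2×2 minor on rows i ∈ {0, 1}, columns (j,k) ∈ {(0,0), (0,1)} is det [[18, 0], [27, 6]] = 108 ≠ 0, so that unfolding has rank ≥ 2 and hence rank(T) ≥ 2 (CP rank is at least every unfolding rank, though it can be larger).
Upper bound: with S_k = T[:,:,k], the two rank-1 terms a₁b₁ᵀ, a₂b₂ᵀ are the rank-1 members of the pencil x·S₀ + y·S₁.
det(x·S₀ + y·S₁) is −36·xy = (-36)·(y)(x), vanishing at (x:y) = (1:0) and (0:1).
M₁ = S₀ = [[18, 18], [27, 27]] = 9·(2, 3)(1, 1)ᵀ and M₂ = S₁ = [[0, 0], [6, 4]] = 2·(0, 1)(3, 2)ᵀ, so take a₁ = (2, 3), b₁ = (1, 1), a₂ = (0, 1), b₂ = (3, 2).
Each slice is an integer combination of E₁ = a₁b₁ᵀ and E₂ = a₂b₂ᵀ: S₀ = 9·E₁, S₁ = 2·E₂; reading off coefficients, c₁ = (9, 0) and c₂ = (0, 2).
Hence T = (2, 3) (x) (1, 1) (x) (9, 0) + (0, 1) (x) (3, 2) (x) (0, 2), so rank(T) ≤ 2.
These bounds meet, so rank(T) = 2.

2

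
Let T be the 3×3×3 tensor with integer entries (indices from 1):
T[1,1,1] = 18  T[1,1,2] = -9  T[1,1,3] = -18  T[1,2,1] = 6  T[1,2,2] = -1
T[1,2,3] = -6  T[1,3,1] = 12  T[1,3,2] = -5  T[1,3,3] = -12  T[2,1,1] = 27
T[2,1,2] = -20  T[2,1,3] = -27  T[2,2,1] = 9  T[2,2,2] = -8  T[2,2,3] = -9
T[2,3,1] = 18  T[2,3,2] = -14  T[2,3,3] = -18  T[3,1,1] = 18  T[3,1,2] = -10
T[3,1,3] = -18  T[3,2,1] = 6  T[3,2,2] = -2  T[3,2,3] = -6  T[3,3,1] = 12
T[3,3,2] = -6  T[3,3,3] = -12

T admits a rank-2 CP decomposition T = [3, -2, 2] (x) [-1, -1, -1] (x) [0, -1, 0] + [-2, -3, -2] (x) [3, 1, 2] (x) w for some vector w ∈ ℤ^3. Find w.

w = [-3, 2, 3]

Subtract the known terms from T to get the rank-1 residual R = [-2, -3, -2] (x) [3, 1, 2] (x) w, so R[i,j,k] = a[i]·b[j]·w[k]. Pick indices with nonzero a[1]·b[1] = (-2)·(3) = -6. Only the fibre through (1,1,·) is needed: R[1,1,:] = T[1,1,:] − Σₗ aₗ[1]bₗ[1]cₗ = [18, -9, -18] − (3)·(-1)·[0, -1, 0] = [18, -12, -18]. Then w[k] = R[1,1,k] / -6 for each k, giving w = [18, -12, -18] / -6 = [-3, 2, 3].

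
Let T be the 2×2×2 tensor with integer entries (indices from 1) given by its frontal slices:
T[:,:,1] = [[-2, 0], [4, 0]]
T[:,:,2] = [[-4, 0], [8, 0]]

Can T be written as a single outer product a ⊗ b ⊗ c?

Yes

If T = a ⊗ b ⊗ c then every fibre of T is a multiple of the corresponding factor, so read the factors off the fibres through the nonzero entry T[1,1,1] = -2.
The mode-1 fibre T[:,1,1] = [-2, 4] gives a = [1, -2] (primitive direction); the mode-2 fibre T[1,:,1] = [-2, 0] gives b = [1, 0]; then c[k] = T[1,1,k] / (a[1]·b[1]) = [-2, -4] / 1 = [-2, -4].
Expanding [1, -2] ⊗ [1, 0] ⊗ [-2, -4] reproduces all 8 entries of T, so T = [1, -2] ⊗ [1, 0] ⊗ [-2, -4] and rank(T) ≤ 1.
Equivalently every frontal slice T[:,:,k] is c[k] times the rank-1 matrix [1, -2] ⊗ [1, 0]. So T has rank 1 (it is nonzero).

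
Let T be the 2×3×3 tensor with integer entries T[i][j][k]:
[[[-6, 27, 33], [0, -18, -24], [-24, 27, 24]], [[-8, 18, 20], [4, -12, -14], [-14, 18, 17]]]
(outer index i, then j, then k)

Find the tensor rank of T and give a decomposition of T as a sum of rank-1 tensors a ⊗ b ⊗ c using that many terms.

rank(T) = 2

Lower bound: the mode-1 unfolding of T (rows indexed by i, columns by (j,k) = (0,0), (0,1), (0,2), (1,0), (1,1), (1,2), (2,0), (2,1), (2,2)) is [[-6, 27, 33, 0, -18, -24, -24, 27, 24], [-8, 18, 20, 4, -12, -14, -14, 18, 17]].
There the 2×2 minor on rows i ∈ {0, 1}, columns (j,k) ∈ {(0,0), (0,1)} is det [[-6, 27], [-8, 18]] = 108 ≠ 0, so this unfolding has rank ≥ 2; CP rank is at least every unfolding rank, so rank(T) ≥ 2. (Unfolding ranks only ever bound the CP rank from below — rank(T) can be strictly larger than all of them — so the matching upper bound has to come from an explicit 2-term decomposition.)
Upper bound — finding two terms. Write S_k = T[:,:,k] for the frontal slices: S₀ = [[-6, 0, -24], [-8, 4, -14]], S₁ = [[27, -18, 27], [18, -12, 18]], S₂ = [[33, -24, 24], [20, -14, 17]].
If T = a₁ ⊗ b₁ ⊗ c₁ + a₂ ⊗ b₂ ⊗ c₂ then each S_k = c₁[k]·a₁b₁ᵀ + c₂[k]·a₂b₂ᵀ. S₀ and S₁ are linearly independent, so a₁b₁ᵀ and a₂b₂ᵀ must span the same plane of matrices: they are the rank-1 matrices of the form x·S₀ + y·S₁.
The 2×2 minor of x·S₀ + y·S₁ on rows {0,1}, columns {0,1} is −24·x² + 36·xy = (-12)·(2·x − 3·y)(x), vanishing at (x:y) = (3:2) and (0:1).
M₁ = 3·S₀ + 2·S₁ = [[36, -36, -18], [12, -12, -6]] = 6·(3, 1)(2, -2, -1)ᵀ and M₂ = S₁ = [[27, -18, 27], [18, -12, 18]] = 3·(3, 2)(3, -2, 3)ᵀ, so take a₁ = (3, 1), b₁ = (2, -2, -1), a₂ = (3, 2), b₂ = (3, -2, 3).
Each slice is an integer combination of E₁ = a₁b₁ᵀ and E₂ = a₂b₂ᵀ: S₀ = 2·E₁ − 2·E₂, S₁ = 3·E₂, S₂ = E₁ + 3·E₂; reading off coefficients, c₁ = (2, 0, 1) and c₂ = (-2, 3, 3).
Hence T = (3, 1) ⊗ (2, -2, -1) ⊗ (2, 0, 1) + (3, 2) ⊗ (3, -2, 3) ⊗ (-2, 3, 3), so rank(T) ≤ 2.
These bounds meet, so rank(T) = 2.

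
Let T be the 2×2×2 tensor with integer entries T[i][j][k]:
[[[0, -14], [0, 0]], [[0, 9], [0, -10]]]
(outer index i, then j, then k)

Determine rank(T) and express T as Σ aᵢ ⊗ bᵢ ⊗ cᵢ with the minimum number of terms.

Lower bound: in the mode-2 unfolding of T (rows indexed by j, columns by (i,k)) the 2×2 minor on rows j ∈ {0, 1}, columns (i,k) ∈ {(0,1), (1,1)} is det [[-14, 9], [0, -10]] = 140 ≠ 0, so that unfolding has rank ≥ 2 and hence rank(T) ≥ 2 (CP rank is at least every unfolding rank, though it can be larger).
Upper bound: T[:,:,k] = c[k]·M for every slice, with c = [0, 1] and M = [[-14, 0], [9, -10]] (rows i, columns j).
Splitting M by its rows (i = 0, 1), M = [1, 0][-14, 0]ᵀ + [0, 1][9, -10]ᵀ.
Hence T = [1, 0] ⊗ [-14, 0] ⊗ [0, 1] + [0, 1] ⊗ [9, -10] ⊗ [0, 1], so rank(T) ≤ 2.
These bounds meet, so rank(T) = 2.

rank(T) = 2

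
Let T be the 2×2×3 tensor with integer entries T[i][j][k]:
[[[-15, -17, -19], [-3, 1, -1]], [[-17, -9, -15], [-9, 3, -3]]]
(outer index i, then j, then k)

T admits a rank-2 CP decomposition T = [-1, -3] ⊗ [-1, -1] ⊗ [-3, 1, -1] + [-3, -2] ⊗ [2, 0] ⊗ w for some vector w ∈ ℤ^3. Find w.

Subtract the known terms from T to get the rank-1 residual R = [-3, -2] ⊗ [2, 0] ⊗ w, so R[i,j,k] = a[i]·b[j]·w[k]. Pick indices with nonzero a[0]·b[0] = (-3)·(2) = -6. Only the fibre through (0,0,·) is needed: R[0,0,:] = T[0,0,:] − Σₗ aₗ[0]bₗ[0]cₗ = [-15, -17, -19] − (-1)·(-1)·[-3, 1, -1] = [-12, -18, -18]. Then w[k] = R[0,0,k] / -6 for each k, giving w = [-12, -18, -18] / -6 = [2, 3, 3].

w = [2, 3, 3]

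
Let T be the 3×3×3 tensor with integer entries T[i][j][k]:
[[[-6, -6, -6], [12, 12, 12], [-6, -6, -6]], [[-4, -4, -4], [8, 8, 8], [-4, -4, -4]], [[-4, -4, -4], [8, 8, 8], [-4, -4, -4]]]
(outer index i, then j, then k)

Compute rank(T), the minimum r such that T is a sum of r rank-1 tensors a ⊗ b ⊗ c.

Lower bound: T ≠ 0 (e.g. T[0,0,0] = -6), so rank(T) ≥ 1.
Upper bound: if T = a ⊗ b ⊗ c then every fibre of T is a multiple of the corresponding factor, so read the factors off the fibres through the nonzero entry T[0,0,0] = -6.
The mode-1 fibre T[:,0,0] = [-6, -4, -4] gives a = (3, 2, 2) (primitive direction); the mode-2 fibre T[0,:,0] = [-6, 12, -6] gives b = (1, -2, 1); then c[k] = T[0,0,k] / (a[0]·b[0]) = [-6, -6, -6] / 3 = (-2, -2, -2).
Expanding (3, 2, 2) ⊗ (1, -2, 1) ⊗ (-2, -2, -2) reproduces all 27 entries of T, so T = (3, 2, 2) ⊗ (1, -2, 1) ⊗ (-2, -2, -2) and rank(T) ≤ 1.
These bounds meet, so rank(T) = 1.

1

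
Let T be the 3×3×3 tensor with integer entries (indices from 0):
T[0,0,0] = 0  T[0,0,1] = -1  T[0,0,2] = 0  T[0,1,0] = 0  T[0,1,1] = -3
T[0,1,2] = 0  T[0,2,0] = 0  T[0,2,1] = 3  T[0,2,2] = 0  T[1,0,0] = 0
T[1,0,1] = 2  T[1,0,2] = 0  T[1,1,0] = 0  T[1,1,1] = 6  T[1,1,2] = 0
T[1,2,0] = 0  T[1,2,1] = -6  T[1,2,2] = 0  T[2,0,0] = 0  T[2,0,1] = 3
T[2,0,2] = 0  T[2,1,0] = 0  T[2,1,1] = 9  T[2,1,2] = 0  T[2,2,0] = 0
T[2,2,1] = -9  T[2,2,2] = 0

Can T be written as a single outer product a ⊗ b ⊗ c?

If T = a ⊗ b ⊗ c then every fibre of T is a multiple of the corresponding factor, so read the factors off the fibres through the nonzero entry T[0,0,1] = -1.
The mode-1 fibre T[:,0,1] = [-1, 2, 3] gives a = [1, -2, -3] (primitive direction); the mode-2 fibre T[0,:,1] = [-1, -3, 3] gives b = [1, 3, -3]; then c[k] = T[0,0,k] / (a[0]·b[0]) = [0, -1, 0] / 1 = [0, -1, 0].
Expanding [1, -2, -3] ⊗ [1, 3, -3] ⊗ [0, -1, 0] reproduces all 27 entries of T, so T = [1, -2, -3] ⊗ [1, 3, -3] ⊗ [0, -1, 0] and rank(T) ≤ 1.
Equivalently every frontal slice T[:,:,k] is c[k] times the rank-1 matrix [1, -2, -3] ⊗ [1, 3, -3]. So T has rank 1 (it is nonzero).

Yes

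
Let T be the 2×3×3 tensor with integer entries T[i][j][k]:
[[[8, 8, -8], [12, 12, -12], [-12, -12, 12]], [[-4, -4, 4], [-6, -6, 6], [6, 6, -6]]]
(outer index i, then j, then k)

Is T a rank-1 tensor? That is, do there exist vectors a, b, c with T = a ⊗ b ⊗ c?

Yes

If T = a ⊗ b ⊗ c then every fibre of T is a multiple of the corresponding factor, so read the factors off the fibres through the nonzero entry T[0,0,0] = 8.
The mode-1 fibre T[:,0,0] = [8, -4] gives a = [2, -1] (primitive direction); the mode-2 fibre T[0,:,0] = [8, 12, -12] gives b = [2, 3, -3]; then c[k] = T[0,0,k] / (a[0]·b[0]) = [8, 8, -8] / 4 = [2, 2, -2].
Expanding [2, -1] ⊗ [2, 3, -3] ⊗ [2, 2, -2] reproduces all 18 entries of T, so T = [2, -1] ⊗ [2, 3, -3] ⊗ [2, 2, -2] and rank(T) ≤ 1.
Equivalently every frontal slice T[:,:,k] is c[k] times the rank-1 matrix [2, -1] ⊗ [2, 3, -3]. So T has rank 1 (it is nonzero).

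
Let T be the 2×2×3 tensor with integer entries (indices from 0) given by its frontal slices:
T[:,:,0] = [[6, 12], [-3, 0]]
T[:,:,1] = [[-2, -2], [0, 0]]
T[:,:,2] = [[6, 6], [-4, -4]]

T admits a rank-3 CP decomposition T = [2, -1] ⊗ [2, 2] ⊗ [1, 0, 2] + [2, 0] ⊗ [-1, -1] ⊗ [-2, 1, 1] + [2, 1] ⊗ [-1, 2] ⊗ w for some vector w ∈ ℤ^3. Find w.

w = [1, 0, 0]

Subtract the known terms from T to get the rank-1 residual R = [2, 1] ⊗ [-1, 2] ⊗ w, so R[i,j,k] = a[i]·b[j]·w[k]. Pick indices with nonzero a[0]·b[0] = (2)·(-1) = -2. Only the fibre through (0,0,·) is needed: R[0,0,:] = T[0,0,:] − Σₗ aₗ[0]bₗ[0]cₗ = [6, -2, 6] − (2)·(2)·[1, 0, 2] − (2)·(-1)·[-2, 1, 1] = [-2, 0, 0]. Then w[k] = R[0,0,k] / -2 for each k, giving w = [-2, 0, 0] / -2 = [1, 0, 0].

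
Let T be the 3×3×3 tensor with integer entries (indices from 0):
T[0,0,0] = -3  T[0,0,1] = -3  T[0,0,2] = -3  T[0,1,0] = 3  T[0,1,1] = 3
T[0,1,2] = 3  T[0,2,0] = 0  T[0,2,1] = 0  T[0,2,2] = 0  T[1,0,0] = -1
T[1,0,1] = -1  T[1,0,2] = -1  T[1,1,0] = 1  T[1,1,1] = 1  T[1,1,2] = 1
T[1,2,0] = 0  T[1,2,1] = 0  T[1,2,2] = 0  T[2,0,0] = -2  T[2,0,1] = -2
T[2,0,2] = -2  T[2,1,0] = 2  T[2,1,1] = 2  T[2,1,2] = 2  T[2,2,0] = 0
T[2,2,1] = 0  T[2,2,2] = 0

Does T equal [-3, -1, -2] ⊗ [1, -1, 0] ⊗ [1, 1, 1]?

Reconstruct entrywise from the claimed factors. For example, T[1,1,0] = 1 and Σₗ aₗ[1]bₗ[1]cₗ[0] = (-1)·(-1)·(1) = 1; checking all 27 entries, every one matches. The claim holds.

Yes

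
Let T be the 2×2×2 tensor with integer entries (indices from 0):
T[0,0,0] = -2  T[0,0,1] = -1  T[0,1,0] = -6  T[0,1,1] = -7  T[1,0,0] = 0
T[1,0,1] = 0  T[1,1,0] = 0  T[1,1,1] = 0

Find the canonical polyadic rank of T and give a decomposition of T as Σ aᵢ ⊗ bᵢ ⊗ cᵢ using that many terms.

rank(T) = 2

Lower bound: in the mode-3 unfolding of T (rows indexed by k, columns by (i,j)) the 2×2 minor on rows k ∈ {0, 1}, columns (i,j) ∈ {(0,0), (0,1)} is det [[-2, -6], [-1, -7]] = 8 ≠ 0, so that unfolding has rank ≥ 2 and hence rank(T) ≥ 2 (CP rank is at least every unfolding rank, though it can be larger).
Upper bound: T[i,:,:] = a[i]·M for every slice, with a = [1, 0] and M = [[-2, -1], [-6, -7]] (rows j, columns k).
Splitting M by its rows (j = 0, 1), M = [1, 0][-2, -1]ᵀ + [0, 1][-6, -7]ᵀ.
Hence T = [1, 0] ⊗ [1, 0] ⊗ [-2, -1] + [1, 0] ⊗ [0, 1] ⊗ [-6, -7], so rank(T) ≤ 2.
These bounds meet, so rank(T) = 2.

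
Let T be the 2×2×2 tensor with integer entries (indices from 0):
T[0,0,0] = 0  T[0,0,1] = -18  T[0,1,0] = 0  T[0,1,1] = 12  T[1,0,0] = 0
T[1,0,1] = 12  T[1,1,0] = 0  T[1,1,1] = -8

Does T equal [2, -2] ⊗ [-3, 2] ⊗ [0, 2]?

Reconstruct entry (0,0,1) from the claimed factors: Σₗ aₗ[0]bₗ[0]cₗ[1] = (2)·(-3)·(2) = -12, but T[0,0,1] = -18. The claim is false.

No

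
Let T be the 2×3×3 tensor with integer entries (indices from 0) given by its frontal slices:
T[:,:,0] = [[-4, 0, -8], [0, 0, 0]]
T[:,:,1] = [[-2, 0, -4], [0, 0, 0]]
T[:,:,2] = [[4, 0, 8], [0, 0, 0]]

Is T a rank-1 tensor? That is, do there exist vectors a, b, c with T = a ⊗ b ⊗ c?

If T = a ⊗ b ⊗ c then every fibre of T is a multiple of the corresponding factor, so read the factors off the fibres through the nonzero entry T[0,0,0] = -4.
The mode-1 fibre T[:,0,0] = [-4, 0] gives a = [1, 0] (primitive direction); the mode-2 fibre T[0,:,0] = [-4, 0, -8] gives b = [1, 0, 2]; then c[k] = T[0,0,k] / (a[0]·b[0]) = [-4, -2, 4] / 1 = [-4, -2, 4].
Expanding [1, 0] ⊗ [1, 0, 2] ⊗ [-4, -2, 4] reproduces all 18 entries of T, so T = [1, 0] ⊗ [1, 0, 2] ⊗ [-4, -2, 4] and rank(T) ≤ 1.
Equivalently every frontal slice T[:,:,k] is c[k] times the rank-1 matrix [1, 0] ⊗ [1, 0, 2]. So T has rank 1 (it is nonzero).

Yes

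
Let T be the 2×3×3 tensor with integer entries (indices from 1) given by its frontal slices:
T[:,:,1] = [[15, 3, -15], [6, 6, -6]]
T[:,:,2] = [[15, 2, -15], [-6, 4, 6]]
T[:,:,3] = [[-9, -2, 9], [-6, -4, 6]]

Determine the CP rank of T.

2

Lower bound: the mode-3 unfolding of T (rows indexed by k, columns by (i,j) = (1,1), (1,2), (1,3), (2,1), (2,2), (2,3)) is [[15, 3, -15, 6, 6, -6], [15, 2, -15, -6, 4, 6], [-9, -2, 9, -6, -4, 6]].
There the 2×2 minor on rows k ∈ {1, 2}, columns (i,j) ∈ {(1,1), (1,2)} is det [[15, 3], [15, 2]] = -15 ≠ 0, so this unfolding has rank ≥ 2; CP rank is at least every unfolding rank, so rank(T) ≥ 2. (This is only a lower bound: in general the CP rank may exceed every unfolding rank, so we still need to exhibit 2 rank-1 terms summing to T.)
Upper bound — finding two terms. Write S_k = T[:,:,k] for the frontal slices: S₁ = [[15, 3, -15], [6, 6, -6]], S₂ = [[15, 2, -15], [-6, 4, 6]], S₃ = [[-9, -2, 9], [-6, -4, 6]].
If T = a₁ ⊗ b₁ ⊗ c₁ + a₂ ⊗ b₂ ⊗ c₂ then each S_k = c₁[k]·a₁b₁ᵀ + c₂[k]·a₂b₂ᵀ. S₁ and S₂ are linearly independent, so a₁b₁ᵀ and a₂b₂ᵀ must span the same plane of matrices: they are the rank-1 matrices of the form x·S₁ + y·S₂.
The 2×2 minor of x·S₁ + y·S₂ on rows {1,2}, columns {1,2} is 72·x² + 156·xy + 72·y² = 12·(2·x + 3·y)(3·x + 2·y), vanishing at (x:y) = (3:-2) and (2:-3).
M₁ = 3·S₁ − 2·S₂ = [[15, 5, -15], [30, 10, -30]] = 5·[1, 2][3, 1, -3]ᵀ and M₂ = 2·S₁ − 3·S₂ = [[-15, 0, 15], [30, 0, -30]] = (-15)·[1, -2][1, 0, -1]ᵀ, so take a₁ = [1, 2], b₁ = [3, 1, -3], a₂ = [1, -2], b₂ = [1, 0, -1].
Each slice is an integer combination of E₁ = a₁b₁ᵀ and E₂ = a₂b₂ᵀ: S₁ = 3·E₁ + 6·E₂, S₂ = 2·E₁ + 9·E₂, S₃ = −2·E₁ − 3·E₂; reading off coefficients, c₁ = [3, 2, -2] and c₂ = [6, 9, -3].
Hence T = [1, 2] ⊗ [3, 1, -3] ⊗ [3, 2, -2] + [1, -2] ⊗ [1, 0, -1] ⊗ [6, 9, -3], so rank(T) ≤ 2.
These bounds meet, so rank(T) = 2.
Check entry T[2,1,3] = -6: (2)·(3)·(-2) + (-2)·(1)·(-3) = -6.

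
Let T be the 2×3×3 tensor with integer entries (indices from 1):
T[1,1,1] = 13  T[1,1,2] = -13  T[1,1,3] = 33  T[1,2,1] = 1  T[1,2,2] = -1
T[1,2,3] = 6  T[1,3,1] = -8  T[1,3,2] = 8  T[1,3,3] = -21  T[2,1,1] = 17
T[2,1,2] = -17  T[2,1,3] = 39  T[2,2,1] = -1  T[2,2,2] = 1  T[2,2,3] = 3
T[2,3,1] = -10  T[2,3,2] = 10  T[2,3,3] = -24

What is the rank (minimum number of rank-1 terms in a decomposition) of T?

Lower bound: the mode-1 unfolding of T (rows indexed by i, columns by (j,k) = (1,1), (1,2), (1,3), (2,1), (2,2), (2,3), (3,1), (3,2), (3,3)) is [[13, -13, 33, 1, -1, 6, -8, 8, -21], [17, -17, 39, -1, 1, 3, -10, 10, -24]].
There the 2×2 minor on rows i ∈ {1, 2}, columns (j,k) ∈ {(1,1), (1,3)} is det [[13, 33], [17, 39]] = -54 ≠ 0, so this unfolding has rank ≥ 2; CP rank is at least every unfolding rank, so rank(T) ≥ 2. (This is only a lower bound: in general the CP rank may exceed every unfolding rank, so we still need to exhibit 2 rank-1 terms summing to T.)
Upper bound — finding two terms. Write S_k = T[:,:,k] for the frontal slices: S₁ = [[13, 1, -8], [17, -1, -10]], S₂ = [[-13, -1, 8], [-17, 1, 10]], S₃ = [[33, 6, -21], [39, 3, -24]].
If T = a₁ (x) b₁ (x) c₁ + a₂ (x) b₂ (x) c₂ then each S_k = c₁[k]·a₁b₁ᵀ + c₂[k]·a₂b₂ᵀ. S₁ and S₃ are linearly independent, so a₁b₁ᵀ and a₂b₂ᵀ must span the same plane of matrices: they are the rank-1 matrices of the form x·S₁ + y·S₃.
The 2×2 minor of x·S₁ + y·S₃ on rows {1,2}, columns {1,2} is −30·x² − 135·xy − 135·y² = (-15)·(x + 3·y)(2·x + 3·y), vanishing at (x:y) = (3:-1) and (3:-2).
M₁ = 3·S₁ − S₃ = [[6, -3, -3], [12, -6, -6]] = 3·(1, 2)(2, -1, -1)ᵀ and M₂ = 3·S₁ − 2·S₃ = [[-27, -9, 18], [-27, -9, 18]] = (-9)·(1, 1)(3, 1, -2)ᵀ, so take a₁ = (1, 2), b₁ = (2, -1, -1), a₂ = (1, 1), b₂ = (3, 1, -2).
Each slice is an integer combination of E₁ = a₁b₁ᵀ and E₂ = a₂b₂ᵀ: S₁ = 2·E₁ + 3·E₂, S₂ = −2·E₁ − 3·E₂, S₃ = 3·E₁ + 9·E₂; reading off coefficients, c₁ = (2, -2, 3) and c₂ = (3, -3, 9).
Hence T = (1, 2) (x) (2, -1, -1) (x) (2, -2, 3) + (1, 1) (x) (3, 1, -2) (x) (3, -3, 9), so rank(T) ≤ 2.
These bounds meet, so rank(T) = 2.

2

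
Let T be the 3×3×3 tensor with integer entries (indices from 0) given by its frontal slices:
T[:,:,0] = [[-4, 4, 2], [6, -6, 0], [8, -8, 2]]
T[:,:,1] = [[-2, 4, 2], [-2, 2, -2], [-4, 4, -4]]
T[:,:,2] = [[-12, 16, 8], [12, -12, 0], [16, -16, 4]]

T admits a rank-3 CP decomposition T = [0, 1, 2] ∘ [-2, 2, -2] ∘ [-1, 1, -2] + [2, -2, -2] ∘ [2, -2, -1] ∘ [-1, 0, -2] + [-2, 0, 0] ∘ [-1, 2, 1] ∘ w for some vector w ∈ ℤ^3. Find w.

w = [0, -1, -2]

Subtract the known terms from T to get the rank-1 residual R = [-2, 0, 0] ∘ [-1, 2, 1] ∘ w, so R[i,j,k] = a[i]·b[j]·w[k]. Pick indices with nonzero a[0]·b[0] = (-2)·(-1) = 2. Only the fibre through (0,0,·) is needed: R[0,0,:] = T[0,0,:] − Σₗ aₗ[0]bₗ[0]cₗ = [-4, -2, -12] − (0)·(-2)·[-1, 1, -2] − (2)·(2)·[-1, 0, -2] = [0, -2, -4]. Then w[k] = R[0,0,k] / 2 for each k, giving w = [0, -2, -4] / 2 = [0, -1, -2].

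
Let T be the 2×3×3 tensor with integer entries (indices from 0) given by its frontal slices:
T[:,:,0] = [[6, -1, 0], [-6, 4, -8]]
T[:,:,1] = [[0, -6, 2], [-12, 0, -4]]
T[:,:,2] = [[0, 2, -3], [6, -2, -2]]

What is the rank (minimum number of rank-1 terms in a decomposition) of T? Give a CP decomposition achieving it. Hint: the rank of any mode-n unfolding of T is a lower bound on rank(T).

rank(T) = 3

Lower bound: in the mode-2 unfolding of T (rows indexed by j, columns by (i,k)) the 3×3 minor on rows j ∈ {0, 1, 2}, columns (i,k) ∈ {(0,0), (0,1), (0,2)} is det [[6, 0, 0], [-1, -6, 2], [0, 2, -3]] = 84 ≠ 0, so that unfolding has rank ≥ 3 and hence rank(T) ≥ 3 (CP rank is at least every unfolding rank, though it can be larger).
Upper bound: T is a sum of 3 rank-1 terms, T = (1, -2) ⊗ (2, -1, 1) ⊗ (2, 2, -1) + (1, 1) ⊗ (1, 1, 0) ⊗ (2, -4, 2) + (1, 2) ⊗ (0, 1, 2) ⊗ (-1, 0, -1) (one valid choice — decompositions are not unique — normalised so each a, b is primitive with positive first nonzero entry; check it by expanding all entries), so rank(T) ≤ 3.
These bounds meet, so rank(T) = 3.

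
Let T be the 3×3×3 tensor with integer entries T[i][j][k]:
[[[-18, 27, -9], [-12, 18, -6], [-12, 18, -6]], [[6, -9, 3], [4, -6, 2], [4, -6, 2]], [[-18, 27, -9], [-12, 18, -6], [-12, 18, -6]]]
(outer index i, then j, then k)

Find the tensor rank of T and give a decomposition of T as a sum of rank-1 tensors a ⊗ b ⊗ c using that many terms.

rank(T) = 1

Lower bound: T ≠ 0 (e.g. T[0,0,0] = -18), so rank(T) ≥ 1.
Upper bound: if T = a ⊗ b ⊗ c then every fibre of T is a multiple of the corresponding factor, so read the factors off the fibres through the nonzero entry T[0,0,0] = -18.
The mode-1 fibre T[:,0,0] = [-18, 6, -18] gives a = (3, -1, 3) (primitive direction); the mode-2 fibre T[0,:,0] = [-18, -12, -12] gives b = (3, 2, 2); then c[k] = T[0,0,k] / (a[0]·b[0]) = [-18, 27, -9] / 9 = (-2, 3, -1).
Expanding (3, -1, 3) ⊗ (3, 2, 2) ⊗ (-2, 3, -1) reproduces all 27 entries of T, so T = (3, -1, 3) ⊗ (3, 2, 2) ⊗ (-2, 3, -1) and rank(T) ≤ 1.
These bounds meet, so rank(T) = 1.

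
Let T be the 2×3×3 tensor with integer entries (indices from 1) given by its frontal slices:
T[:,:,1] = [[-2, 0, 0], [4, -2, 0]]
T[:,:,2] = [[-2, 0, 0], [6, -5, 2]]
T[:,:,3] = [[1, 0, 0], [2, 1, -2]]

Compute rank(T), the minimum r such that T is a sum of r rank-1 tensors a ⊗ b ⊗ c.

Lower bound: the mode-2 unfolding of T (rows indexed by j, columns by (i,k) = (1,1), (1,2), (1,3), (2,1), (2,2), (2,3)) is [[-2, -2, 1, 4, 6, 2], [0, 0, 0, -2, -5, 1], [0, 0, 0, 0, 2, -2]].
There the 3×3 minor on rows j ∈ {1, 2, 3}, columns (i,k) ∈ {(1,1), (2,1), (2,2)} is det [[-2, 4, 6], [0, -2, -5], [0, 0, 2]] = 8 ≠ 0, so this unfolding has rank ≥ 3; CP rank is at least every unfolding rank, so rank(T) ≥ 3. (Unfolding ranks only ever bound the CP rank from below — rank(T) can be strictly larger than all of them — so the matching upper bound has to come from an explicit 3-term decomposition.)
Upper bound: T is a sum of 3 rank-1 terms, T = (0, 1) ⊗ (2, -1, 0) ⊗ (2, 4, 0) + (0, 1) ⊗ (2, 1, -2) ⊗ (0, -1, 1) + (1, 0) ⊗ (1, 0, 0) ⊗ (-2, -2, 1) (written with every a and b primitive with positive leading entry and the scale carried by c; CP decompositions are not unique, and this one is verified by expanding entrywise), so rank(T) ≤ 3.
These bounds meet, so rank(T) = 3.

3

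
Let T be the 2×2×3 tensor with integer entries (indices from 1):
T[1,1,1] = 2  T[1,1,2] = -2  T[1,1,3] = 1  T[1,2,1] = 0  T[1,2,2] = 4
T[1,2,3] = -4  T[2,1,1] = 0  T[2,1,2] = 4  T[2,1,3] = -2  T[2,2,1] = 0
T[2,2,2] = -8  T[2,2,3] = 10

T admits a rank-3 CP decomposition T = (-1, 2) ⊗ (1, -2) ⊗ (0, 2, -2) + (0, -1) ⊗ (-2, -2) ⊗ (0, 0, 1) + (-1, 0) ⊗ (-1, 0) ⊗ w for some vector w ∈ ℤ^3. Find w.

w = (2, 0, -1)

Subtract the known terms from T to get the rank-1 residual R = (-1, 0) ⊗ (-1, 0) ⊗ w, so R[i,j,k] = a[i]·b[j]·w[k]. Pick indices with nonzero a[1]·b[1] = (-1)·(-1) = 1. Only the fibre through (1,1,·) is needed: R[1,1,:] = T[1,1,:] − Σₗ aₗ[1]bₗ[1]cₗ = [2, -2, 1] − (-1)·(1)·(0, 2, -2) − (0)·(-2)·(0, 0, 1) = [2, 0, -1]. Then w[k] = R[1,1,k] / 1 for each k, giving w = [2, 0, -1] / 1 = (2, 0, -1).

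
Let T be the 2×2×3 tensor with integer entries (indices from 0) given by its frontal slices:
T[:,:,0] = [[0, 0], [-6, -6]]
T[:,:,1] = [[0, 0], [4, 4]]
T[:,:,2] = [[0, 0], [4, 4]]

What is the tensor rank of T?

1

Lower bound: T ≠ 0 (e.g. T[1,0,0] = -6), so rank(T) ≥ 1.
Upper bound: if T = a (x) b (x) c then every fibre of T is a multiple of the corresponding factor, so read the factors off the fibres through the nonzero entry T[1,0,0] = -6.
The mode-1 fibre T[:,0,0] = [0, -6] gives a = (0, 1) (primitive direction); the mode-2 fibre T[1,:,0] = [-6, -6] gives b = (1, 1); then c[k] = T[1,0,k] / (a[1]·b[0]) = [-6, 4, 4] / 1 = (-6, 4, 4).
Expanding (0, 1) (x) (1, 1) (x) (-6, 4, 4) reproduces all 12 entries of T, so T = (0, 1) (x) (1, 1) (x) (-6, 4, 4) and rank(T) ≤ 1.
These bounds meet, so rank(T) = 1.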